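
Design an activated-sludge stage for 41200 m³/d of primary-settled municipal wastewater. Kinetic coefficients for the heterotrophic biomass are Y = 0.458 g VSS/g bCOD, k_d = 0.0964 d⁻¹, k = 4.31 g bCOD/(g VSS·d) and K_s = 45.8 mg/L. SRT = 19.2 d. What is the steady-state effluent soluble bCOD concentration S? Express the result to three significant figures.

S ≈ 3.73 mg/L

Effluent substrate depends only on kinetics and SRT: S = K_s(1 + k_d θ_c) / [θ_c(Yk − k_d) − 1] = 45.8 × (1 + 0.0964 × 19.2) / [19.2 × (0.458 × 4.31 − 0.0964) − 1] = 130.6 / 35.05 = 3.725 mg/L.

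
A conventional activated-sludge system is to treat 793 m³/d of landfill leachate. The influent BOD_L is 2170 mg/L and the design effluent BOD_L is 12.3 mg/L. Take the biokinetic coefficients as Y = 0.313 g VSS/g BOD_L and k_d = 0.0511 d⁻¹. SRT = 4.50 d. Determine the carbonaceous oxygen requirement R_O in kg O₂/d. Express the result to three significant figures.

Correct the yield for decay: Y_obs = Y/(1 + k_d θ_c) = 0.313 / (1 + 0.0511 × 4.50) = 0.313 / 1.230 = 0.2545.
Substrate removed = Q·(S₀ − S) = 793 m³/d × (2170 − 12.3) g/m³ = 1.71×10^6 g/d = 1711 kg/d.
Biomass synthesised: P_X = Y_obs × 1711 = 435.4 kg VSS/d.
R_O = Q·(S₀ − S) − 1.42·P_X = 1711 − 1.42 × 435.4 = 1093 kg O₂/d.

R_O ≈ 1090 kg O₂/d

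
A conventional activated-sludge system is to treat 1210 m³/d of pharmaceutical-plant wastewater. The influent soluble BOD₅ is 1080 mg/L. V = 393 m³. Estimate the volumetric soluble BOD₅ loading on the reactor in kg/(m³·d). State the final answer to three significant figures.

L_v ≈ 3.33 kg soluble BOD₅/(m³·d)

L_v = Q S₀ / V = 1210 × 1080 × 10⁻³ / 393.0 = 3.325 kg/(m³·d).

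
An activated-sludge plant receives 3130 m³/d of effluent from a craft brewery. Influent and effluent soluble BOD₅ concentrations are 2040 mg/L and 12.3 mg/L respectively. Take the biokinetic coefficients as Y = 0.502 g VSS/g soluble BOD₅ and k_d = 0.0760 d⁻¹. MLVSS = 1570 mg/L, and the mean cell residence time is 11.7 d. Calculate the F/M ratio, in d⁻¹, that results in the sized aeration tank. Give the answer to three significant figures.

Rearranging the biomass balance for a CMAS with decay, V = Y·Q·ΔS·θ_c / [X·(1+k_d θ_c)] = 0.502 × 3130 × (2040 − 12.3) × 11.7 / [1570 × (1 + 0.0760 × 11.7)] = 3.73×10^7 / 2966 = 12568 m³.
F/M = applied load / biomass = Q·S₀/(V·X) = 3130 × 2040 / (12568 × 1570) = 0.3236 d⁻¹.

F/M ≈ 0.324 d⁻¹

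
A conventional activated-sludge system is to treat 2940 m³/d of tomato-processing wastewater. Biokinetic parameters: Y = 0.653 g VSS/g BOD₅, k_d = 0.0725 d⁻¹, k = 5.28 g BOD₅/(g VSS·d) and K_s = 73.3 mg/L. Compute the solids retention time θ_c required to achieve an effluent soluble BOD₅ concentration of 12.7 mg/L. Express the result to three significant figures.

θ_c ≈ 2.29 d

At the target effluent, Y k S/(K_s+S) = 0.653×5.28×12.7/86.00 = 0.5092 d⁻¹.
1/θ_c = 0.5092 − 0.0725 = 0.4367 d⁻¹, so θ_c = 2.290 d.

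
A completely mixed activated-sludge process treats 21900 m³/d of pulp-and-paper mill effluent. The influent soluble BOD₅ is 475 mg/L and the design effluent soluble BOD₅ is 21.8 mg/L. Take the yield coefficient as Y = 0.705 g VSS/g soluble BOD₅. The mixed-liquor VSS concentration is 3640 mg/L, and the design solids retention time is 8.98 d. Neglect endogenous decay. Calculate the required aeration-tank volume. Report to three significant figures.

V ≈ 17300 m³

With k_d = 0 the design equation reduces to V = Y Q (S₀−S) θ_c / X = 0.705 × 21900 × (475 − 21.8) × 8.98 / 3640 = 17262 m³.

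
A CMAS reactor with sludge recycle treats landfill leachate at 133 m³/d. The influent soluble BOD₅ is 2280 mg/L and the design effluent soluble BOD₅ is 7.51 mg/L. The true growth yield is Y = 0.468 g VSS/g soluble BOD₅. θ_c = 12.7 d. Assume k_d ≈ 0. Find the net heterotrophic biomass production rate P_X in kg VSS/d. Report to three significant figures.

P_X ≈ 141 kg VSS/d

With endogenous decay neglected, the observed yield equals the true yield: Y_obs = Y = 0.468 g VSS/g soluble BOD₅.
ΔS = 2280 − 7.51 = 2272 mg/L, so the substrate removal rate is 133 × 2272/1000 = 302.2 kg soluble BOD₅/d.
Net biomass production P_X = Y_obs × Q·(S₀ − S) = 0.4680 × 302.2 = 141.4 kg VSS/d.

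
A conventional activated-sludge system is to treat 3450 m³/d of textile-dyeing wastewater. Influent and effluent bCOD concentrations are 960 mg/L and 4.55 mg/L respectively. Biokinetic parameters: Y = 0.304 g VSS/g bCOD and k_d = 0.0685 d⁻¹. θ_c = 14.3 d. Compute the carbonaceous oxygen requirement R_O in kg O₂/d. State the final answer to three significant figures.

Correct the yield for decay: Y_obs = Y/(1 + k_d θ_c) = 0.304 / (1 + 0.0685 × 14.3) = 0.304 / 1.980 = 0.1536.
Substrate removed = Q·(S₀ − S) = 3450 m³/d × (960 − 4.55) g/m³ = 3.3×10^6 g/d = 3296 kg/d.
Biomass synthesised: P_X = Y_obs × 3296 = 506.2 kg VSS/d.
R_O = Q·ΔS − 1.42 P_X = 3296 − 718.8 = 2577 kg O₂/d.

R_O ≈ 2580 kg O₂/d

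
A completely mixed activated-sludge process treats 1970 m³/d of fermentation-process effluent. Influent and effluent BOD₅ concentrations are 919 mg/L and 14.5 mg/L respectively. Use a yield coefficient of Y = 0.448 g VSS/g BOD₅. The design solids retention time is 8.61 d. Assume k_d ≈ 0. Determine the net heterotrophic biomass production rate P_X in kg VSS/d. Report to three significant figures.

Since k_d ≈ 0, Y_obs = Y = 0.448 g VSS/g BOD₅.
Q·(S₀ − S) = 1970 × (919 − 14.5) × 10⁻³ = 1782 kg/d removed.
So the net sludge growth is P_X = 0.4480 × 1782 = 798.3 kg VSS/d.

P_X ≈ 798 kg VSS/d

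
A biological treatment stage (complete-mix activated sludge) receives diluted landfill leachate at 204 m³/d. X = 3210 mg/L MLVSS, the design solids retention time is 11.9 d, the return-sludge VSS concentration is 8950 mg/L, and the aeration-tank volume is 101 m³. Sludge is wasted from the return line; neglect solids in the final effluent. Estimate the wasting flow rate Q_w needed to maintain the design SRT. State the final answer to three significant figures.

Q_w ≈ 3.04 m³/d

θ_c = V·X/(Q_w·X_r) when wasting from the recycle, so Q_w = V·X/(θ_c·X_r) = 101.0 × 3210 / (11.9 × 8950) = 3.044 m³/d.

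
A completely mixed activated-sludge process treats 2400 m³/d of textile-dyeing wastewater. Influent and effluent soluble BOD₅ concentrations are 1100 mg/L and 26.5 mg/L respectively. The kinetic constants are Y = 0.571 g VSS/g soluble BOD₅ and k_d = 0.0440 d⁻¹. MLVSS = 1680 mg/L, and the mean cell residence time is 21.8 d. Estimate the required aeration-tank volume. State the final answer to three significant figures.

From the SRT design equation V = Y Q (S₀−S) θ_c / [X (1 + k_d θ_c)] = 0.571 × 2400 × (1100 − 26.5) × 21.8 / [1680 × (1 + 0.0440 × 21.8)] = 3.21×10^7 / 3291 = 9744 m³.

V ≈ 9740 m³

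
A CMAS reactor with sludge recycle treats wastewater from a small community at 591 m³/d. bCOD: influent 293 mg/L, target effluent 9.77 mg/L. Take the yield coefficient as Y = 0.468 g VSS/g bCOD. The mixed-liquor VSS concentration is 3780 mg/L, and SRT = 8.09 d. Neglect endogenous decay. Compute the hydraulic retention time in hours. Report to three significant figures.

Biomass mass balance (decay neglected): V·X = Y·Q·(S₀ − S)·θ_c, so V = 0.468 × 591 × (293 − 9.77) × 8.09 / 3780 = 167.7 m³.
τ = V/Q = 167.7/591 = 0.2837 d, or 6.809 h.

τ ≈ 6.81 h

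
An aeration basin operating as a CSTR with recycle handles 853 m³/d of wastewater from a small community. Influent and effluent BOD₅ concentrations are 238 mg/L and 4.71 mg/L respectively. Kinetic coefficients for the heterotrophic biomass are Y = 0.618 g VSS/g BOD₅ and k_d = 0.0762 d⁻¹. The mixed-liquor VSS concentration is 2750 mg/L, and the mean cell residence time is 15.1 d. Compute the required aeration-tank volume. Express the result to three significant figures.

V ≈ 314 m³

From the SRT design equation V = Y Q (S₀−S) θ_c / [X (1 + k_d θ_c)] = 0.618 × 853 × (238 − 4.71) × 15.1 / [2750 × (1 + 0.0762 × 15.1)] = 1.86×10^6 / 5914 = 314.0 m³.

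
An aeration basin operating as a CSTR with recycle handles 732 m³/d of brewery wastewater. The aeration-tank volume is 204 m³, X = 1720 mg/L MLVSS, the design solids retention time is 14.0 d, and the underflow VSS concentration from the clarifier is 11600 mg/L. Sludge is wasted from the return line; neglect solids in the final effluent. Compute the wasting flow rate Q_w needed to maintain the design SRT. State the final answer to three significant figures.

Wasting from the return line (neglecting effluent solids): Q_w = V·X / (θ_c·X_r) = 204.0 × 1720 / (14.0 × 11600) = 2.161 m³/d.

Q_w ≈ 2.16 m³/d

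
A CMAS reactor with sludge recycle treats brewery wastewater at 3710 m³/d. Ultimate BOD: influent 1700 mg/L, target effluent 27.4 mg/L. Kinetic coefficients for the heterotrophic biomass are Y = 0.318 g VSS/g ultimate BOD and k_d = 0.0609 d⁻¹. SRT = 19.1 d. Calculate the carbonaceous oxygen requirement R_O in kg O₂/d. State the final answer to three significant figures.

Observed yield with endogenous decay: Y_obs = Y / (1 + k_d·θ_c) = 0.318 / (1 + 0.0609 × 19.1) = 0.318 / 2.163 = 0.1470 g VSS/g ultimate BOD.
ΔS = 1700 − 27.4 = 1673 mg/L, so the substrate removal rate is 3710 × 1673/1000 = 6205 kg ultimate BOD/d.
P_X = Y_obs·Q·(S₀ − S) = 0.1470 × 6205 = 912.2 kg VSS/d.
R_O = Q·ΔS − 1.42 P_X = 6205 − 1295 = 4910 kg O₂/d.

R_O ≈ 4910 kg O₂/d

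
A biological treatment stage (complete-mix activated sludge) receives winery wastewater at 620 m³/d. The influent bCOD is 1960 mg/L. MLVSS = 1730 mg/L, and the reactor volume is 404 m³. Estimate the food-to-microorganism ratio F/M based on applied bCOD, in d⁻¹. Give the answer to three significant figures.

F/M ≈ 1.74 d⁻¹

F/M = Q·S₀ / (V·X) = 620 × 1960 / (404.0 × 1730) = 1.739 g bCOD·(g VSS·d)⁻¹.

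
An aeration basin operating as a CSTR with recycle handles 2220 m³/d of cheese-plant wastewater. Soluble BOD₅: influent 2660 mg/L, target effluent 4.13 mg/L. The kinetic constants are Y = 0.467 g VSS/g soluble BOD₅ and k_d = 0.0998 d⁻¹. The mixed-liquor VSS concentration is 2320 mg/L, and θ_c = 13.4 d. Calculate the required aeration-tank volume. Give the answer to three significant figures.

V ≈ 6800 m³

Rearranging the biomass balance for a CMAS with decay, V = Y·Q·ΔS·θ_c / [X·(1+k_d θ_c)] = 0.467 × 2220 × (2660 − 4.13) × 13.4 / [2320 × (1 + 0.0998 × 13.4)] = 3.69×10^7 / 5423 = 6804 m³.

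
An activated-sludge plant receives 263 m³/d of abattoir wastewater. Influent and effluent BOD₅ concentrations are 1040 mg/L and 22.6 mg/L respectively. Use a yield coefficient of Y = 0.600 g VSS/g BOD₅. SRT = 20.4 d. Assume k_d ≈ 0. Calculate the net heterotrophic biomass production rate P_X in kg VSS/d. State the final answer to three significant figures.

P_X ≈ 161 kg VSS/d

With endogenous decay neglected, the observed yield equals the true yield: Y_obs = Y = 0.600 g VSS/g BOD₅.
Substrate removed = Q·(S₀ − S) = 263 m³/d × (1040 − 22.6) g/m³ = 2.68×10^5 g/d = 267.6 kg/d.
So the net sludge growth is P_X = 0.6000 × 267.6 = 160.5 kg VSS/d.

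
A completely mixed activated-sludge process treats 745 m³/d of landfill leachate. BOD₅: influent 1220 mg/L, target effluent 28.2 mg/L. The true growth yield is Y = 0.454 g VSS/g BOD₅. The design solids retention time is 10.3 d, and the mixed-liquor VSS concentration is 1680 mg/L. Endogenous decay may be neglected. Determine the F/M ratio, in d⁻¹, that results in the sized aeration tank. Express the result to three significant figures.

Biomass mass balance (decay neglected): V·X = Y·Q·(S₀ − S)·θ_c, so V = 0.454 × 745 × (1220 − 28.2) × 10.3 / 1680 = 2471 m³.
Food-to-microorganism ratio F/M = Q S₀ / (V X) = 745 × 1220 / (2471 × 1680) = 0.2189 d⁻¹.

F/M ≈ 0.219 d⁻¹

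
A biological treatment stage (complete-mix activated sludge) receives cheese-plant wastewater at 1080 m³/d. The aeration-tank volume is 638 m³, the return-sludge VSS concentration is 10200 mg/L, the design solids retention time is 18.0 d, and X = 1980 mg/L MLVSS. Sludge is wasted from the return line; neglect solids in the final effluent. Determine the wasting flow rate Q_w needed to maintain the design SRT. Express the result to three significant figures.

Q_w ≈ 6.88 m³/d

Wasting from the return line (neglecting effluent solids): Q_w = V·X / (θ_c·X_r) = 638.0 × 1980 / (18.0 × 10200) = 6.880 m³/d.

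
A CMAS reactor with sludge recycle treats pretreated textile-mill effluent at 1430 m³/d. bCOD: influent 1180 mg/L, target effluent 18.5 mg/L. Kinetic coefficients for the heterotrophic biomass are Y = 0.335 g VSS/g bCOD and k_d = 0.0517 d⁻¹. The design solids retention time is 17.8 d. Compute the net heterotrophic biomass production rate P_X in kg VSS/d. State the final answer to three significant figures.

P_X ≈ 290 kg VSS/d

Observed yield with endogenous decay: Y_obs = Y / (1 + k_d·θ_c) = 0.335 / (1 + 0.0517 × 17.8) = 0.335 / 1.920 = 0.1745 g VSS/g bCOD.
ΔS = 1180 − 18.5 = 1162 mg/L, so the substrate removal rate is 1430 × 1162/1000 = 1661 kg bCOD/d.
Net biomass production P_X = Y_obs × Q·(S₀ − S) = 0.1745 × 1661 = 289.8 kg VSS/d.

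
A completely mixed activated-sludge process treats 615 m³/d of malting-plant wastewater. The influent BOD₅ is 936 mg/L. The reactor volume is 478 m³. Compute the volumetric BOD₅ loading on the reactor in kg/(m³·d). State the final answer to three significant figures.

L_v = Q S₀ / V = 615 × 936 × 10⁻³ / 478.0 = 1.204 kg/(m³·d).

L_v ≈ 1.20 kg BOD₅/(m³·d)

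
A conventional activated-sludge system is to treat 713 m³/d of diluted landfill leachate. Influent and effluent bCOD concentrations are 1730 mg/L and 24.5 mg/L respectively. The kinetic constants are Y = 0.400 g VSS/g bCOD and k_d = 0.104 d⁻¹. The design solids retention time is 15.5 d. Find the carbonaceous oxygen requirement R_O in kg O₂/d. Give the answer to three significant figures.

R_O ≈ 952 kg O₂/d

The observed yield is Y_obs = Y/(1 + k_d·θ_c) = 0.400 / (1 + 0.104 × 15.5) = 0.400 / 2.612 = 0.1531 g VSS per g bCOD removed.
Substrate removed = Q·(S₀ − S) = 713 m³/d × (1730 − 24.5) g/m³ = 1.22×10^6 g/d = 1216 kg/d.
Biomass synthesised: P_X = Y_obs × 1216 = 186.2 kg VSS/d.
R_O = Q·(S₀ − S) − 1.42·P_X = 1216 − 1.42 × 186.2 = 951.6 kg O₂/d.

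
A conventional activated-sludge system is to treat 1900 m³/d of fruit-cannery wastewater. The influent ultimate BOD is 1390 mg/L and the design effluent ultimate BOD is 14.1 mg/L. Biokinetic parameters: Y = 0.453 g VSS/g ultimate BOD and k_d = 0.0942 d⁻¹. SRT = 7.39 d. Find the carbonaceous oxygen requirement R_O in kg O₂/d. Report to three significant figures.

R_O ≈ 1620 kg O₂/d

Observed yield with endogenous decay: Y_obs = Y / (1 + k_d·θ_c) = 0.453 / (1 + 0.0942 × 7.39) = 0.453 / 1.696 = 0.2671 g VSS/g ultimate BOD.
Q·(S₀ − S) = 1900 × (1390 − 14.1) × 10⁻³ = 2614 kg/d removed.
Biomass synthesised: P_X = Y_obs × 2614 = 698.2 kg VSS/d.
R_O = Q·ΔS − 1.42 P_X = 2614 − 991.4 = 1623 kg O₂/d.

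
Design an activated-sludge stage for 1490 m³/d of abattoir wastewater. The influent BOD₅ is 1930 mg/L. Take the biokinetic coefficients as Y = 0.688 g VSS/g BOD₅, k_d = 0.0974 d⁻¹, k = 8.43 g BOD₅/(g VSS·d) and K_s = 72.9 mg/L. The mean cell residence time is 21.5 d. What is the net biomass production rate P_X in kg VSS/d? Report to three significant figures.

For a completely mixed reactor with recycle the Lawrence–McCarty relation gives S = K_s·(1 + k_d·θ_c) / [θ_c·(Y·k − k_d) − 1] = 72.9 × (1 + 0.0974 × 21.5) / [21.5 × (0.688 × 8.43 − 0.0974) − 1] = 225.6 / 121.6 = 1.855 mg/L.
The observed yield is Y_obs = Y/(1 + k_d·θ_c) = 0.688 / (1 + 0.0974 × 21.5) = 0.688 / 3.094 = 0.2224 g VSS per g BOD₅ removed.
Q·(S₀ − S) = 1490 × (1930 − 1.85) × 10⁻³ = 2873 kg/d removed.
So the net sludge growth is P_X = 0.2224 × 2873 = 638.8 kg VSS/d.

P_X ≈ 639 kg VSS/d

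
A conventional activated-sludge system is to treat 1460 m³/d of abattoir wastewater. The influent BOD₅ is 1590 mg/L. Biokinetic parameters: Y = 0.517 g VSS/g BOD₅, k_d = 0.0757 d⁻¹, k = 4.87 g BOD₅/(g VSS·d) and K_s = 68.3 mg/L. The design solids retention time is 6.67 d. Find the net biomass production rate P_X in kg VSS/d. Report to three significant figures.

P_X ≈ 794 kg VSS/d

Effluent substrate depends only on kinetics and SRT: S = K_s(1 + k_d θ_c) / [θ_c(Yk − k_d) − 1] = 68.3 × (1 + 0.0757 × 6.67) / [6.67 × (0.517 × 4.87 − 0.0757) − 1] = 102.8 / 15.29 = 6.723 mg/L.
Y_obs = Y / (1 + k_d θ_c) = 0.517 / (1 + 0.0757 × 6.67) = 0.517 / 1.505 = 0.3435.
Substrate removed = Q·(S₀ − S) = 1460 m³/d × (1590 − 6.72) g/m³ = 2.31×10^6 g/d = 2312 kg/d.
So the net sludge growth is P_X = 0.3435 × 2312 = 794.1 kg VSS/d.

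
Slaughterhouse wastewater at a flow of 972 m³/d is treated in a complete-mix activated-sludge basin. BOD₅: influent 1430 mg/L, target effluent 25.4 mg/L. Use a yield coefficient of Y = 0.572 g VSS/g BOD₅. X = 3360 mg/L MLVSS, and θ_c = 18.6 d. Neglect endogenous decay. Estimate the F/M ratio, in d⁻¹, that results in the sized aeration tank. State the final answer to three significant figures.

F/M ≈ 0.0957 d⁻¹

V·X = Y·Q·ΔS·θ_c gives V = 0.572 × 972 × (1430 − 25.4) × 18.6 / 3360 = 4323 m³.
F/M = applied load / biomass = Q·S₀/(V·X) = 972 × 1430 / (4323 × 3360) = 0.09569 d⁻¹.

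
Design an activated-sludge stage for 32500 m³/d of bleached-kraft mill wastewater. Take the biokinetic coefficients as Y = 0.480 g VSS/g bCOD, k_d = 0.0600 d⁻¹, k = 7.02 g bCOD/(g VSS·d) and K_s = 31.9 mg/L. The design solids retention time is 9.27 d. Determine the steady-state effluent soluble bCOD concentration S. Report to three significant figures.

S ≈ 1.67 mg/L

Effluent substrate depends only on kinetics and SRT: S = K_s(1 + k_d θ_c) / [θ_c(Yk − k_d) − 1] = 31.9 × (1 + 0.0600 × 9.27) / [9.27 × (0.480 × 7.02 − 0.0600) − 1] = 49.64 / 29.68 = 1.673 mg/L.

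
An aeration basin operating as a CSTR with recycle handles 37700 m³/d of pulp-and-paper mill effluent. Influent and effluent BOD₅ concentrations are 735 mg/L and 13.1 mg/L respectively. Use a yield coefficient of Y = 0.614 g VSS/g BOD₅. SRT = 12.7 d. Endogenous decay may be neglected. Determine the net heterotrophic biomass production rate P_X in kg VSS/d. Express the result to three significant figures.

P_X ≈ 16700 kg VSS/d

With endogenous decay neglected, the observed yield equals the true yield: Y_obs = Y = 0.614 g VSS/g BOD₅.
Substrate removed = Q·(S₀ − S) = 37700 m³/d × (735 − 13.1) g/m³ = 2.72×10^7 g/d = 27216 kg/d.
So the net sludge growth is P_X = 0.6140 × 27216 = 16710 kg VSS/d.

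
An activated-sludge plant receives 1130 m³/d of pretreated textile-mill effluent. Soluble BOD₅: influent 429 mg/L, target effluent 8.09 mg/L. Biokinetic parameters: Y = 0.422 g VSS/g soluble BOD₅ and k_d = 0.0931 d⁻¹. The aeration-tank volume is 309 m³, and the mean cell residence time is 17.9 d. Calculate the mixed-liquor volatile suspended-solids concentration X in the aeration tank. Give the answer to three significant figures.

From V·X·(1 + k_d·θ_c) = Y·Q·(S₀ − S)·θ_c: X = 0.422 × 1130 × (429 − 8.09) × 17.9 / [309 × (1 + 0.0931 × 17.9)] = 4360 mg/L.

X ≈ 4360 mg/L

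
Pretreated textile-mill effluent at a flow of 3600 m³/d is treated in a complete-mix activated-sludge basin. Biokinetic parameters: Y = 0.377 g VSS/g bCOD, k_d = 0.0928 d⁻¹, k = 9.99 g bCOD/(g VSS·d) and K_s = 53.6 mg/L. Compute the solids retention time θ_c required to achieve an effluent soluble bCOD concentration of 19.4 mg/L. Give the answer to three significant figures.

From 1/θ_c = Y·k·S/(K_s + S) − k_d: Y·k·S/(K_s+S) = 0.377 × 9.99 × 19.4 / (53.6 + 19.4) = 1.001 d⁻¹.
1/θ_c = 1.001 − 0.0928 = 0.9081 d⁻¹, so θ_c = 1.101 d.

θ_c ≈ 1.10 d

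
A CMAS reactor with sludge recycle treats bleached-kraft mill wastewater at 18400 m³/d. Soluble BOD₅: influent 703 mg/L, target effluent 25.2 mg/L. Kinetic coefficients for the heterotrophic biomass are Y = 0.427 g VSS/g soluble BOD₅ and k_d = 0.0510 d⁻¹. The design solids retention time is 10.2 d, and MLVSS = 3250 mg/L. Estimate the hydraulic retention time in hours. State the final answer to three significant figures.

Rearranging the biomass balance for a CMAS with decay, V = Y·Q·ΔS·θ_c / [X·(1+k_d θ_c)] = 0.427 × 18400 × (703 − 25.2) × 10.2 / [3250 × (1 + 0.0510 × 10.2)] = 5.43×10^7 / 4941 = 10994 m³.
HRT = V/Q = 10994 m³ / 18400 m³·d⁻¹ = 0.5975 d × 24 = 14.34 h.

τ ≈ 14.3 h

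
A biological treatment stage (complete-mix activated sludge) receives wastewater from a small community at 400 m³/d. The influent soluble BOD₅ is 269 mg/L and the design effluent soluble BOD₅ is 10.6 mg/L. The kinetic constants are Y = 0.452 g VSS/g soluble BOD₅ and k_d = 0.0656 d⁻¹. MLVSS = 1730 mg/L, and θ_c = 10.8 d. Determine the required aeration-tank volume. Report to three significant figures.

V ≈ 171 m³

From the SRT design equation V = Y Q (S₀−S) θ_c / [X (1 + k_d θ_c)] = 0.452 × 400 × (269 − 10.6) × 10.8 / [1730 × (1 + 0.0656 × 10.8)] = 5.05×10^5 / 2956 = 170.7 m³.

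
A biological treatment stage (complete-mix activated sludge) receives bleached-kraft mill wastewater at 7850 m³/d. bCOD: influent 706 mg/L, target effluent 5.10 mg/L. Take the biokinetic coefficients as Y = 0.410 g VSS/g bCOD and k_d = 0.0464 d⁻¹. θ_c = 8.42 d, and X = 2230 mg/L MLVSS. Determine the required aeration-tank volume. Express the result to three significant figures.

V ≈ 6120 m³

Rearranging the biomass balance for a CMAS with decay, V = Y·Q·ΔS·θ_c / [X·(1+k_d θ_c)] = 0.410 × 7850 × (706 − 5.10) × 8.42 / [2230 × (1 + 0.0464 × 8.42)] = 1.9×10^7 / 3101 = 6125 m³.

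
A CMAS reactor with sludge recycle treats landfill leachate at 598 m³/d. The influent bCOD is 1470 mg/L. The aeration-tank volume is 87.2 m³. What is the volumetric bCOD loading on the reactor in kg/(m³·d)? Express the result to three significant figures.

L_v ≈ 10.1 kg bCOD/(m³·d)

L_v = Q S₀ / V = 598 × 1470 × 10⁻³ / 87.20 = 10.08 kg/(m³·d).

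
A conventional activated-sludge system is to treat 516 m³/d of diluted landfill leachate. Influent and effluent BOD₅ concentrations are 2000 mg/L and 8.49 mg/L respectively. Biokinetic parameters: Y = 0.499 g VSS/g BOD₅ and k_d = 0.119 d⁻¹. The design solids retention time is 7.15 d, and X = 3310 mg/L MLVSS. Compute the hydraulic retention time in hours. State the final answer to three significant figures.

τ ≈ 27.8 h

From the SRT design equation V = Y Q (S₀−S) θ_c / [X (1 + k_d θ_c)] = 0.499 × 516 × (2000 − 8.49) × 7.15 / [3310 × (1 + 0.119 × 7.15)] = 3.67×10^6 / 6126 = 598.5 m³.
Hydraulic retention time τ = V/Q = 598.5 / 516 = 1.160 d = 27.84 h.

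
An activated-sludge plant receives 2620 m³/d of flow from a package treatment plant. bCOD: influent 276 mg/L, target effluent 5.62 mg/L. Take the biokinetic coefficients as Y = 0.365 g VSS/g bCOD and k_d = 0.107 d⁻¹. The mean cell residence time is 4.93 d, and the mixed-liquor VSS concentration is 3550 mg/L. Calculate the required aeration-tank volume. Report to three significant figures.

Rearranging the biomass balance for a CMAS with decay, V = Y·Q·ΔS·θ_c / [X·(1+k_d θ_c)] = 0.365 × 2620 × (276 − 5.62) × 4.93 / [3550 × (1 + 0.107 × 4.93)] = 1.27×10^6 / 5423 = 235.1 m³.

V ≈ 235 m³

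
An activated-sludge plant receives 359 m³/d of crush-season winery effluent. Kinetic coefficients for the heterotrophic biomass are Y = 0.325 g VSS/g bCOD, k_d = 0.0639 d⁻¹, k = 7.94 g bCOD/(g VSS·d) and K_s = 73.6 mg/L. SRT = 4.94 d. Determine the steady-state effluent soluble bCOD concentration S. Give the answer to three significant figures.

For a completely mixed reactor with recycle the Lawrence–McCarty relation gives S = K_s·(1 + k_d·θ_c) / [θ_c·(Y·k − k_d) − 1] = 73.6 × (1 + 0.0639 × 4.94) / [4.94 × (0.325 × 7.94 − 0.0639) − 1] = 96.83 / 11.43 = 8.470 mg/L.

S ≈ 8.47 mg/L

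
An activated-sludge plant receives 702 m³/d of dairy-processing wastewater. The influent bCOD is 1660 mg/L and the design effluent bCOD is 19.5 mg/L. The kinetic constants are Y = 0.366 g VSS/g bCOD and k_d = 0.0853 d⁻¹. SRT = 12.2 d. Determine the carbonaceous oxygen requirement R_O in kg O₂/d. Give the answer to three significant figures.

Y_obs = Y / (1 + k_d θ_c) = 0.366 / (1 + 0.0853 × 12.2) = 0.366 / 2.041 = 0.1794.
ΔS = 1660 − 19.5 = 1640 mg/L, so the substrate removal rate is 702 × 1640/1000 = 1152 kg bCOD/d.
P_X = Y_obs·Q·(S₀ − S) = 0.1794 × 1152 = 206.5 kg VSS/d.
R_O = Q·(S₀ − S) − 1.42·P_X = 1152 − 1.42 × 206.5 = 858.3 kg O₂/d.

R_O ≈ 858 kg O₂/d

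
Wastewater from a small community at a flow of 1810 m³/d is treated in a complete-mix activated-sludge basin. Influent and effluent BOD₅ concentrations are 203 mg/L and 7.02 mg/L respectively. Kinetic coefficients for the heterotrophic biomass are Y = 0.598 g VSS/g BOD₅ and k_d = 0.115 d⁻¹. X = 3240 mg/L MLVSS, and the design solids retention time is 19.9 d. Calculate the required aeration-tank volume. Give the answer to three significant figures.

From the SRT design equation V = Y Q (S₀−S) θ_c / [X (1 + k_d θ_c)] = 0.598 × 1810 × (203 − 7.02) × 19.9 / [3240 × (1 + 0.115 × 19.9)] = 4.22×10^6 / 10655 = 396.2 m³.

V ≈ 396 m³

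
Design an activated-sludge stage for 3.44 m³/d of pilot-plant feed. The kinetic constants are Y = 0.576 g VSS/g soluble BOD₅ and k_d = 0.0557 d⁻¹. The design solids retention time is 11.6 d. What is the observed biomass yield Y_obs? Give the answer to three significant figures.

Y_obs ≈ 0.350 g VSS/g soluble BOD₅

Observed yield with endogenous decay: Y_obs = Y / (1 + k_d·θ_c) = 0.576 / (1 + 0.0557 × 11.6) = 0.576 / 1.646 = 0.3499 g VSS/g soluble BOD₅.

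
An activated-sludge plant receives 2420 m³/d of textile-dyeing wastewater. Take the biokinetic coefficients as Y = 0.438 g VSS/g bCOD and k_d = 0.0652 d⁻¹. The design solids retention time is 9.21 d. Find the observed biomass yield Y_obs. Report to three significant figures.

Y_obs = Y / (1 + k_d θ_c) = 0.438 / (1 + 0.0652 × 9.21) = 0.438 / 1.600 = 0.2737.

Y_obs ≈ 0.274 g VSS/g bCOD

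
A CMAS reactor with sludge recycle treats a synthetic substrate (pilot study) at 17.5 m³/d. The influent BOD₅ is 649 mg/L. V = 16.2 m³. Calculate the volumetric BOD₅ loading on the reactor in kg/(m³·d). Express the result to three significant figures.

Volumetric loading L_v = Q·S₀ / V = 17.5 × 649 g/m³ / 16.20 m³ = 701.1 g/(m³·d) = 0.7011 kg BOD₅/(m³·d).

L_v ≈ 0.701 kg BOD₅/(m³·d)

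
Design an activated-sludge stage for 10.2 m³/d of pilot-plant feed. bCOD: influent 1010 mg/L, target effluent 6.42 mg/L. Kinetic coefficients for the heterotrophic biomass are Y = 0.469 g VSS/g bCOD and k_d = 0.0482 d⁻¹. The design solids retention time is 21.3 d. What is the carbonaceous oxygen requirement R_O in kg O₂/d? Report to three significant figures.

Correct the yield for decay: Y_obs = Y/(1 + k_d θ_c) = 0.469 / (1 + 0.0482 × 21.3) = 0.469 / 2.027 = 0.2314.
Mass of bCOD removed per day: Q(S₀ − S) = 10.2 × 1004 g/m³ = 10.24 kg/d.
Net sludge production P_X = 0.2314 × 10.24 = 2.369 kg VSS/d.
Carbonaceous O₂ demand = substrate oxidised − cell-mass equivalent = 10.24 − 1.42 × 2.369 = 6.873 kg O₂/d.

R_O ≈ 6.87 kg O₂/d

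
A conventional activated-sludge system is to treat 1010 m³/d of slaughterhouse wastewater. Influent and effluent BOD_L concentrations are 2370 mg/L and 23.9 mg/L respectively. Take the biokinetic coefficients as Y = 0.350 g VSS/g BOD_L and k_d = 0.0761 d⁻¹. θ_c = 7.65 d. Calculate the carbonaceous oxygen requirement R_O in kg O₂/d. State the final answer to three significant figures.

The observed yield is Y_obs = Y/(1 + k_d·θ_c) = 0.350 / (1 + 0.0761 × 7.65) = 0.350 / 1.582 = 0.2212 g VSS per g BOD_L removed.
Mass of BOD_L removed per day: Q(S₀ − S) = 1010 × 2346 g/m³ = 2370 kg/d.
P_X = Y_obs·Q·(S₀ − S) = 0.2212 × 2370 = 524.2 kg VSS/d.
R_O = Q·(S₀ − S) − 1.42·P_X = 2370 − 1.42 × 524.2 = 1625 kg O₂/d.

R_O ≈ 1630 kg O₂/d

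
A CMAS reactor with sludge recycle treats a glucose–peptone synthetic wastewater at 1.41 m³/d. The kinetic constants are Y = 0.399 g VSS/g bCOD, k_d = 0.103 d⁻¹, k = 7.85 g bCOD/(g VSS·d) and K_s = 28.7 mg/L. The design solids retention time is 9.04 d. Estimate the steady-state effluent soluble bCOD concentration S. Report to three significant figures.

Effluent substrate depends only on kinetics and SRT: S = K_s(1 + k_d θ_c) / [θ_c(Yk − k_d) − 1] = 28.7 × (1 + 0.103 × 9.04) / [9.04 × (0.399 × 7.85 − 0.103) − 1] = 55.42 / 26.38 = 2.101 mg/L.

S ≈ 2.10 mg/L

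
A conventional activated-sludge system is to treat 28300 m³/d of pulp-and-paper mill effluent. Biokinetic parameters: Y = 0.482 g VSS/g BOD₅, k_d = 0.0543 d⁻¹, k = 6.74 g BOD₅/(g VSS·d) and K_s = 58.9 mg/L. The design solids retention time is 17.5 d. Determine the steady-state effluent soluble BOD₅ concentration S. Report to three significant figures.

Effluent substrate depends only on kinetics and SRT: S = K_s(1 + k_d θ_c) / [θ_c(Yk − k_d) − 1] = 58.9 × (1 + 0.0543 × 17.5) / [17.5 × (0.482 × 6.74 − 0.0543) − 1] = 114.9 / 54.90 = 2.092 mg/L.

S ≈ 2.09 mg/L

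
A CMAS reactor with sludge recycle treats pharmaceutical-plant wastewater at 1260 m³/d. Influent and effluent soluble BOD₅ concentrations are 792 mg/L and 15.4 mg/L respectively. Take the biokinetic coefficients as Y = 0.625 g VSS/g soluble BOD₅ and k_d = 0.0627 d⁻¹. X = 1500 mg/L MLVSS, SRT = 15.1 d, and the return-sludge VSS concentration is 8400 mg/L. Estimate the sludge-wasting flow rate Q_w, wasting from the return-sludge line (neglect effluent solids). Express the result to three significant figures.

Rearranging the biomass balance for a CMAS with decay, V = Y·Q·ΔS·θ_c / [X·(1+k_d θ_c)] = 0.625 × 1260 × (792 − 15.4) × 15.1 / [1500 × (1 + 0.0627 × 15.1)] = 9.23×10^6 / 2920 = 3162 m³.
Wasting from the return line (neglecting effluent solids): Q_w = V·X / (θ_c·X_r) = 3162 × 1500 / (15.1 × 8400) = 37.40 m³/d.

Q_w ≈ 37.4 m³/d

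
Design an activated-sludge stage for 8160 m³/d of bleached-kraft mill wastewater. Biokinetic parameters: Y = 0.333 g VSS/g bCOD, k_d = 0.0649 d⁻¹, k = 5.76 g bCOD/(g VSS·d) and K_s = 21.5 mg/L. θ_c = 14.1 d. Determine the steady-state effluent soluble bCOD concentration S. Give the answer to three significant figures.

For a completely mixed reactor with recycle the Lawrence–McCarty relation gives S = K_s·(1 + k_d·θ_c) / [θ_c·(Y·k − k_d) − 1] = 21.5 × (1 + 0.0649 × 14.1) / [14.1 × (0.333 × 5.76 − 0.0649) − 1] = 41.17 / 25.13 = 1.638 mg/L.

S ≈ 1.64 mg/L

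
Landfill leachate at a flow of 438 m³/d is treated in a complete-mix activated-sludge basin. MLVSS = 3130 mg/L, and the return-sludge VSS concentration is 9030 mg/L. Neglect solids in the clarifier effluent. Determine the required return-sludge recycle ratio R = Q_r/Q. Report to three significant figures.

Solids balance on the clarifier gives (1+R)X = R·X_r, so R = X/(X_r − X) = 3130 / (9030 − 3130) = 0.5305.

R ≈ 0.531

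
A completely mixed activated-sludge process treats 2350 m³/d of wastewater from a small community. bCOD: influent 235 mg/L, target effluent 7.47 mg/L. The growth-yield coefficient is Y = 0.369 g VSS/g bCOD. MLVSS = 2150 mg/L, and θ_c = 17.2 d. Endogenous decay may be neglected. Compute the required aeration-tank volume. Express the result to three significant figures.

With k_d = 0 the design equation reduces to V = Y Q (S₀−S) θ_c / X = 0.369 × 2350 × (235 − 7.47) × 17.2 / 2150 = 1578 m³.

V ≈ 1580 m³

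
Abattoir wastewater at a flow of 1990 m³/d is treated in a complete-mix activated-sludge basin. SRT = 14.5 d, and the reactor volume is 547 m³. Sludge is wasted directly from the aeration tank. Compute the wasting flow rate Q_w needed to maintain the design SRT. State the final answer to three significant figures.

With mixed-liquor wasting, θ_c = V/Q_w, so Q_w = V/θ_c = 547.0/14.5 = 37.72 m³/d.

Q_w ≈ 37.7 m³/d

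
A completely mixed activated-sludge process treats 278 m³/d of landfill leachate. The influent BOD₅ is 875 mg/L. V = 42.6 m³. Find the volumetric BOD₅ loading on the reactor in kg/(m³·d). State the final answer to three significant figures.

L_v ≈ 5.71 kg BOD₅/(m³·d)

Volumetric loading L_v = Q·S₀ / V = 278 × 875 g/m³ / 42.60 m³ = 5710 g/(m³·d) = 5.710 kg BOD₅/(m³·d).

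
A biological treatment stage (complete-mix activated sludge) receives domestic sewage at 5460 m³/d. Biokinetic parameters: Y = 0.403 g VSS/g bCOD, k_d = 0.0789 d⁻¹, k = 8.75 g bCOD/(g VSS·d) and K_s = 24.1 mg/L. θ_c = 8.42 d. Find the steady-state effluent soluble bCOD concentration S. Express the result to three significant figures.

From the Monod/SRT balance for a CMAS, S = K_s·(1+k_d θ_c)/[θ_c·(Y k − k_d) − 1] = 24.1 × (1 + 0.0789 × 8.42) / [8.42 × (0.403 × 8.75 − 0.0789) − 1] = 40.11 / 28.03 = 1.431 mg/L.

S ≈ 1.43 mg/L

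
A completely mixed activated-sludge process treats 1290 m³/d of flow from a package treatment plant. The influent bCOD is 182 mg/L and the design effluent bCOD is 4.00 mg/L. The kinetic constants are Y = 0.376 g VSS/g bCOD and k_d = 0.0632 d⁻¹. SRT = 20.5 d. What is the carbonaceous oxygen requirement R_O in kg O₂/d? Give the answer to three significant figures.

Y_obs = Y / (1 + k_d θ_c) = 0.376 / (1 + 0.0632 × 20.5) = 0.376 / 2.296 = 0.1638.
ΔS = 182 − 4.00 = 178.0 mg/L, so the substrate removal rate is 1290 × 178.0/1000 = 229.6 kg bCOD/d.
Biomass synthesised: P_X = Y_obs × 229.6 = 37.61 kg VSS/d.
Carbonaceous O₂ demand = substrate oxidised − cell-mass equivalent = 229.6 − 1.42 × 37.61 = 176.2 kg O₂/d.

R_O ≈ 176 kg O₂/d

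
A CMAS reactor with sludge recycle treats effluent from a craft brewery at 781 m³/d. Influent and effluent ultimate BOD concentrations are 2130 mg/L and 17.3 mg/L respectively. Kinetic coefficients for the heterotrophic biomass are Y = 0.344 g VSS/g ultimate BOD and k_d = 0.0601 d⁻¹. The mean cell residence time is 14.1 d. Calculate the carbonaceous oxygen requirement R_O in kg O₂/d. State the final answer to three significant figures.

R_O ≈ 1210 kg O₂/d

Y_obs = Y / (1 + k_d θ_c) = 0.344 / (1 + 0.0601 × 14.1) = 0.344 / 1.847 = 0.1862.
Q·(S₀ − S) = 781 × (2130 − 17.3) × 10⁻³ = 1650 kg/d removed.
P_X = Y_obs·Q·(S₀ − S) = 0.1862 × 1650 = 307.2 kg VSS/d.
Carbonaceous O₂ demand = substrate oxidised − cell-mass equivalent = 1650 − 1.42 × 307.2 = 1214 kg O₂/d.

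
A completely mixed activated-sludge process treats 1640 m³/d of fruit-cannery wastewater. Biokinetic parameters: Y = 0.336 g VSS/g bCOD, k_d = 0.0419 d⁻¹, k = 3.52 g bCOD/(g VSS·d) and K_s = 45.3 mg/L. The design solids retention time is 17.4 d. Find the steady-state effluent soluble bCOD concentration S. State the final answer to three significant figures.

For a completely mixed reactor with recycle the Lawrence–McCarty relation gives S = K_s·(1 + k_d·θ_c) / [θ_c·(Y·k − k_d) − 1] = 45.3 × (1 + 0.0419 × 17.4) / [17.4 × (0.336 × 3.52 − 0.0419) − 1] = 78.33 / 18.85 = 4.155 mg/L.

S ≈ 4.16 mg/L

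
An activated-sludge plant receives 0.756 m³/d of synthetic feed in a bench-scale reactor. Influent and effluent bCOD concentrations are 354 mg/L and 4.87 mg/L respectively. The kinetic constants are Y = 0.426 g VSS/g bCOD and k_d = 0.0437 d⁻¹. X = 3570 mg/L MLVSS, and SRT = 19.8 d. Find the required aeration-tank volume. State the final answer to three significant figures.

V ≈ 0.334 m³

Rearranging the biomass balance for a CMAS with decay, V = Y·Q·ΔS·θ_c / [X·(1+k_d θ_c)] = 0.426 × 0.756 × (354 − 4.87) × 19.8 / [3570 × (1 + 0.0437 × 19.8)] = 2.23×10^3 / 6659 = 0.3343 m³.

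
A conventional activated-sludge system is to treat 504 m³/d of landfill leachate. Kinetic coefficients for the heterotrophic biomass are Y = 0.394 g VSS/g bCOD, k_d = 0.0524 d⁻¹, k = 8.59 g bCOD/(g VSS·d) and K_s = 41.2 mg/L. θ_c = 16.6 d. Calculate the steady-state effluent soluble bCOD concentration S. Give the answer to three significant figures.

S ≈ 1.42 mg/L

Effluent substrate depends only on kinetics and SRT: S = K_s(1 + k_d θ_c) / [θ_c(Yk − k_d) − 1] = 41.2 × (1 + 0.0524 × 16.6) / [16.6 × (0.394 × 8.59 − 0.0524) − 1] = 77.04 / 54.31 = 1.418 mg/L.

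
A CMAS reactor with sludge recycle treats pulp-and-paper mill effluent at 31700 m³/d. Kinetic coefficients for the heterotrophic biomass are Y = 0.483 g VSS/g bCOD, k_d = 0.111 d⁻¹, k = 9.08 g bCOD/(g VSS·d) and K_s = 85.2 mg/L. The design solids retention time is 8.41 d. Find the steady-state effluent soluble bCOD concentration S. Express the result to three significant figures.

Effluent substrate depends only on kinetics and SRT: S = K_s(1 + k_d θ_c) / [θ_c(Yk − k_d) − 1] = 85.2 × (1 + 0.111 × 8.41) / [8.41 × (0.483 × 9.08 − 0.111) − 1] = 164.7 / 34.95 = 4.713 mg/L.

S ≈ 4.71 mg/L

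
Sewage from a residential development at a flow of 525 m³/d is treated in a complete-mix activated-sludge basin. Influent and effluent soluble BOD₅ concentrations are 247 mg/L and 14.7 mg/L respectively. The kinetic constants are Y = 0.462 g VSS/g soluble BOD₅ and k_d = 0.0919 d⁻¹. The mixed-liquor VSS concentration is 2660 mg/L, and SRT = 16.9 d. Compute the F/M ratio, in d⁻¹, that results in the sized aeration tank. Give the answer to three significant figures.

Steady-state biomass mass balance: V·X·(1 + k_d·θ_c) = Y·Q·(S₀ − S)·θ_c, so V = 0.462 × 525 × (247 − 14.7) × 16.9 / [2660 × (1 + 0.0919 × 16.9)] = 9.52×10^5 / 6791 = 140.2 m³.
F/M = Q·S₀ / (V·X) = 525 × 247 / (140.2 × 2660) = 0.3477 g soluble BOD₅·(g VSS·d)⁻¹.

F/M ≈ 0.348 d⁻¹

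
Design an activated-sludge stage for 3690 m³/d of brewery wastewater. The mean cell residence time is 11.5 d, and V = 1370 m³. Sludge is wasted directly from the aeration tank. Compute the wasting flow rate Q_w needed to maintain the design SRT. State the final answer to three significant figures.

Q_w ≈ 119 m³/d

For wasting at MLVSS concentration, Q_w = V/θ_c = 1370/11.5 = 119.1 m³/d.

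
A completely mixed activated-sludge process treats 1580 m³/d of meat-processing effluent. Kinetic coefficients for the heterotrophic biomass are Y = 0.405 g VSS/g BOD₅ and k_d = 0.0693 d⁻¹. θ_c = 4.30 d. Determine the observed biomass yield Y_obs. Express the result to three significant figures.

Y_obs ≈ 0.312 g VSS/g BOD₅

Correct the yield for decay: Y_obs = Y/(1 + k_d θ_c) = 0.405 / (1 + 0.0693 × 4.30) = 0.405 / 1.298 = 0.3120.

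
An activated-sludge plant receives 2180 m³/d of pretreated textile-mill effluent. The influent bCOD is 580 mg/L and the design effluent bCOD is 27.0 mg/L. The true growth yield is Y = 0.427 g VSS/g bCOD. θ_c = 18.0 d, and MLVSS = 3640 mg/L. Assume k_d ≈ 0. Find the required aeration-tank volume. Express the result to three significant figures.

V ≈ 2550 m³

With k_d = 0 the design equation reduces to V = Y Q (S₀−S) θ_c / X = 0.427 × 2180 × (580 − 27.0) × 18.0 / 3640 = 2546 m³.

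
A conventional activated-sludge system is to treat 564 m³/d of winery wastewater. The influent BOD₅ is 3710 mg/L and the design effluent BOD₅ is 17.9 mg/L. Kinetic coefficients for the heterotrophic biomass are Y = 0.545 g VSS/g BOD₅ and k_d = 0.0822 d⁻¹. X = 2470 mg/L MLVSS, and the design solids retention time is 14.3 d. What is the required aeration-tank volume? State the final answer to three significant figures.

Rearranging the biomass balance for a CMAS with decay, V = Y·Q·ΔS·θ_c / [X·(1+k_d θ_c)] = 0.545 × 564 × (3710 − 17.9) × 14.3 / [2470 × (1 + 0.0822 × 14.3)] = 1.62×10^7 / 5373 = 3020 m³.

V ≈ 3020 m³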